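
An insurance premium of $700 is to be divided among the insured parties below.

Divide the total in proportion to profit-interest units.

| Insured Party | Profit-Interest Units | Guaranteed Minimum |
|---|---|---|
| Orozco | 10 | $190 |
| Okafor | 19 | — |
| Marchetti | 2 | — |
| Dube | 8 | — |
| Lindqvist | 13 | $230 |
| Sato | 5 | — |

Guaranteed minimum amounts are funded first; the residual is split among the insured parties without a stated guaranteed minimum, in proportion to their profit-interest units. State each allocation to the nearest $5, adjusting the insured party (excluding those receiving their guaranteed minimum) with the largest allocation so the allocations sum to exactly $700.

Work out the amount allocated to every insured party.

Fund the minimums — Orozco $190; Lindqvist $230. Remaining pool $280.
Remaining pool split over remaining profit-interest units 34: Okafor 156.47 → $155; Marchetti 16.47 → $15; Dube 65.88 → $65; Sato 41.18 → $40.
Rounding difference +$5 applied to Okafor → $160.

Orozco: $190; Okafor: $160; Marchetti: $15; Dube: $65; Lindqvist: $230; Sato: $40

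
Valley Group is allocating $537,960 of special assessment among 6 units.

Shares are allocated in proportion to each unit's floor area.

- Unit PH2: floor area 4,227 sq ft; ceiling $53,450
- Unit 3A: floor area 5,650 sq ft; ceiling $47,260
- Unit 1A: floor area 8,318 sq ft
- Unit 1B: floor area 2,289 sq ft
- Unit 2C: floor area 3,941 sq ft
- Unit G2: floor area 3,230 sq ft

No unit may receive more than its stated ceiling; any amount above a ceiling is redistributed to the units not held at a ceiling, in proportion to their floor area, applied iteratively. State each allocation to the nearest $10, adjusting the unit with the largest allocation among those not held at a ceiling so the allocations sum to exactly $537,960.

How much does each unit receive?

Unit PH2: $53,450 | Unit 3A: $47,260 | Unit 1A: $204,580 | Unit 1B: $56,300 | Unit 2C: $96,930 | Unit G2: $79,440

Total floor area = 27,655.
Unconstrained shares: Unit PH2 82,225.89; Unit 3A 109,906.85; Unit 1A 161,806.23; Unit 1B 44,526.86; Unit 2C 76,662.46; Unit G2 62,831.70.
Capped: Unit PH2 ($53,450), Unit 3A ($47,260); remaining pool $437,250 reallocated over remaining floor area 17,778.
Shares after redistribution: Unit 1A 204,581.25 → $204,580; Unit 1B 56,297.97 → $56,300; Unit 2C 96,928.91 → $96,930; Unit G2 79,441.87 → $79,440.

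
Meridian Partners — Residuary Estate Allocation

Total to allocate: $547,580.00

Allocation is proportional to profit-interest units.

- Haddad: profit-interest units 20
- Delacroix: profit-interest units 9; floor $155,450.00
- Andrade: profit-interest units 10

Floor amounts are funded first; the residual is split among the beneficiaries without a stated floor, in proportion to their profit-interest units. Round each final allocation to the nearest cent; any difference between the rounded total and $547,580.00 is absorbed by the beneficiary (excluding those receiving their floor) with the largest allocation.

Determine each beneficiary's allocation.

Fund the minimums — Delacroix $155,450.00. Balance $392,130.00.
Balance split over remaining profit-interest units 30: Haddad 261,420.0000 → $261,420.00; Andrade 130,710.0000 → $130,710.00.

Haddad: $261,420.00 · Delacroix: $155,450.00 · Andrade: $130,710.00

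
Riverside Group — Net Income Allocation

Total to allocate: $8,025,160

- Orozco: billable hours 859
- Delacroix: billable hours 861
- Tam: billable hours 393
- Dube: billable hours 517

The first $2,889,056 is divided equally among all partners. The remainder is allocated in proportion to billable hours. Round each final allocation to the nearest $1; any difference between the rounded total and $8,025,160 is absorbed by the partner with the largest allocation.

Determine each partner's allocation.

$2,889,056 shared equally gives $722,264 per partner.
Remainder $5,136,104 by billable hours (total 2,630): Orozco 1,677,533.59 → $1,677,534; Delacroix 1,681,439.37 → $1,681,439; Tam 767,486.26 → $767,486; Dube 1,009,644.78 → $1,009,645.
Totals: Orozco $722,264 + $1,677,534 = $2,399,798; Delacroix $722,264 + $1,681,439 = $2,403,703; Tam $722,264 + $767,486 = $1,489,750; Dube $722,264 + $1,009,645 = $1,731,909.

Orozco: $2,399,798; Delacroix: $2,403,703; Tam: $1,489,750; Dube: $1,731,909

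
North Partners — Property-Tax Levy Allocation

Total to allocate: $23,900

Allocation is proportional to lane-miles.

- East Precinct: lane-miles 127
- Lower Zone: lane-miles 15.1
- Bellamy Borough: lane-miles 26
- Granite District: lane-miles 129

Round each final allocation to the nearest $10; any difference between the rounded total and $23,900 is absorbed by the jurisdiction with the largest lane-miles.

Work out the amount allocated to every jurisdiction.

East Precinct: $10,220 · Lower Zone: $1,210 · Bellamy Borough: $2,090 · Granite District: $10,380

Combined lane-miles = 127 + 15.1 + 26 + 129 = 297.1.
Unrounded shares: East Precinct 10,216.43; Lower Zone 1,214.71; Bellamy Borough 2,091.55; Granite District 10,377.31.
At nearest $10: East Precinct $10,220; Lower Zone $1,210; Bellamy Borough $2,090; Granite District $10,380. Sum = $23,900.
Sum already equals the total — no adjustment.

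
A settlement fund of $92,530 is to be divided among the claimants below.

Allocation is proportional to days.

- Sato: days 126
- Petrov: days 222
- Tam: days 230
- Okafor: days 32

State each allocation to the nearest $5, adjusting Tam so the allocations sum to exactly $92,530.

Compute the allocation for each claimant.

Sato: $19,115; Petrov: $33,675; Tam: $34,885; Okafor: $4,855

Total days = 610.
Pro-rata amounts: Sato 126/610 × $92,530 = 19,112.75; Petrov 222/610 × $92,530 = 33,674.85; Tam 230/610 × $92,530 = 34,888.36; Okafor 32/610 × $92,530 = 4,854.03.
After rounding ($5): Sato $19,115; Petrov $33,675; Tam $34,890; Okafor $4,855. Sum = $92,535.
Difference $92,530 − $92,535 = −$5 applied to Tam: Tam becomes $34,885.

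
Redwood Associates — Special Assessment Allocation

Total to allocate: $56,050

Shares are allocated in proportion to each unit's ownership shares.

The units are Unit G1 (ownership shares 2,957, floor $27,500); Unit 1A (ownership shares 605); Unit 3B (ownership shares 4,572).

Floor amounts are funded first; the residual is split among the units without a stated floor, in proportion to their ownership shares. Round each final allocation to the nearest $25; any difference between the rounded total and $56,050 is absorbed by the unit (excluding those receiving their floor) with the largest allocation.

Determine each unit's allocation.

Unit G1: $27,500 | Unit 1A: $3,325 | Unit 3B: $25,225

Fund the minimums — Unit G1 $27,500. Residual $28,550.
Residual split over remaining ownership shares 5,177: Unit 1A 3,336.44 → $3,325; Unit 3B 25,213.56 → $25,225.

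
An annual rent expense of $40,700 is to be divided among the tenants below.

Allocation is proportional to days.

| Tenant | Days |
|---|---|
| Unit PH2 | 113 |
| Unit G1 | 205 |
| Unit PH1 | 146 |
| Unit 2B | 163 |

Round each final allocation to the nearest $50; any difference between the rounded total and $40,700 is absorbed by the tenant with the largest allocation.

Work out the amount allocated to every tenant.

Unit PH2: $7,350; Unit G1: $13,250; Unit PH1: $9,500; Unit 2B: $10,600

Sum of days: 627.
Raw shares: Unit PH2 113/627 × $40,700 = 7,335.09; Unit G1 205/627 × $40,700 = 13,307.02; Unit PH1 146/627 × $40,700 = 9,477.19; Unit 2B 163/627 × $40,700 = 10,580.70.
Rounded to nearest $50: Unit PH2 $7,350; Unit G1 $13,300; Unit PH1 $9,500; Unit 2B $10,600. Sum = $40,750.
Difference $40,700 − $40,750 = −$50 applied to largest allocation (Unit G1): Unit G1 becomes $13,250.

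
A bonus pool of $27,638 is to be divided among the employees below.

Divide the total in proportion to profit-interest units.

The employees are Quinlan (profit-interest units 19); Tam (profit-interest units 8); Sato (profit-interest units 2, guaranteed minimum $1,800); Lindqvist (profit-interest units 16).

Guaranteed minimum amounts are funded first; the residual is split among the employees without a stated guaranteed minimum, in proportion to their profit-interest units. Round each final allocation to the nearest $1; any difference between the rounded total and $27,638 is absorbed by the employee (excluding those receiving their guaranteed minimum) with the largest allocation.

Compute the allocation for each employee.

Fund the minimums — Sato $1,800. Balance $25,838.
Balance split over remaining profit-interest units 43: Quinlan 11,416.79 → $11,417; Tam 4,807.07 → $4,807; Lindqvist 9,614.14 → $9,614.

Quinlan: $11,417 | Tam: $4,807 | Sato: $1,800 | Lindqvist: $9,614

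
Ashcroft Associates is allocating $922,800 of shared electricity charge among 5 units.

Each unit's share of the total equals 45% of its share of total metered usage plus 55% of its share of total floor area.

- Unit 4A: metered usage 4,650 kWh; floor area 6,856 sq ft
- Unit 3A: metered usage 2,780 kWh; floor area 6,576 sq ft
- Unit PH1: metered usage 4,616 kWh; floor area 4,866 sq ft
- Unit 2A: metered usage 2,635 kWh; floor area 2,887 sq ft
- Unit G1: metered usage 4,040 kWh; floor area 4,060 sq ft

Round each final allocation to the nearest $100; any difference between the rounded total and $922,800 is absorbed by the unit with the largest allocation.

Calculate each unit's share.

Unit 4A: $241,000; Unit 3A: $193,900; Unit PH1: $200,200; Unit 2A: $116,500; Unit G1: $171,200

Metered usage total 18,721; floor area total 25,245.
Composite weights (45% metered usage + 55% floor area): Unit 4A 0.2611; Unit 3A 0.2101; Unit PH1 0.2170; Unit 2A 0.1262; Unit G1 0.1856.
Pro-rata amounts: Unit 4A 240,980.98; Unit 3A 193,872.28; Unit PH1 200,218.70; Unit 2A 116,490.18; Unit G1 171,237.87.
After rounding ($100): Unit 4A $241,000; Unit 3A $193,900; Unit PH1 $200,200; Unit 2A $116,500; Unit G1 $171,200. Sum = $922,800.
No rounding difference to absorb.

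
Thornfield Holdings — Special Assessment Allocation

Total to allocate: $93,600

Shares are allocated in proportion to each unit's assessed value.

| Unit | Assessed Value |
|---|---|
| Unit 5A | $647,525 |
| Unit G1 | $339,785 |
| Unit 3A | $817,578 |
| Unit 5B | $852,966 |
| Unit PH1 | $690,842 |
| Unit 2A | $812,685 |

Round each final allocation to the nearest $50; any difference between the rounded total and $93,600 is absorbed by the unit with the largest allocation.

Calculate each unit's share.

Assessed value total: 4,161,381.
Proportional shares: Unit 5A 647,525/4,161,381 × $93,600 = 14,564.48; Unit G1 339,785/4,161,381 × $93,600 = 7,642.63; Unit 3A 817,578/4,161,381 × $93,600 = 18,389.40; Unit 5B 852,966/4,161,381 × $93,600 = 19,185.37; Unit PH1 690,842/4,161,381 × $93,600 = 15,538.79; Unit 2A 812,685/4,161,381 × $93,600 = 18,279.34.
At nearest $50: Unit 5A $14,550; Unit G1 $7,650; Unit 3A $18,400; Unit 5B $19,200; Unit PH1 $15,550; Unit 2A $18,300. Sum = $93,650.
Difference $93,600 − $93,650 = −$50 applied to largest allocation (Unit 5B): Unit 5B becomes $19,150.

Unit 5A: $14,550; Unit G1: $7,650; Unit 3A: $18,400; Unit 5B: $19,150; Unit PH1: $15,550; Unit 2A: $18,300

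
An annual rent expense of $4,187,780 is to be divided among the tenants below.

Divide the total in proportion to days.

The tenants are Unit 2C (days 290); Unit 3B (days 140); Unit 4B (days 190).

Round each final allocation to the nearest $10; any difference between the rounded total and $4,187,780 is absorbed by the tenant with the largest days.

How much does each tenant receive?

Days total: 290 + 140 + 190 = 620.
Unrounded shares: Unit 2C 1,958,800.32; Unit 3B 945,627.74; Unit 4B 1,283,351.94.
After rounding ($10): Unit 2C $1,958,800; Unit 3B $945,630; Unit 4B $1,283,350. Sum = $4,187,780.
Rounded total matches; no reconciliation needed.

Unit 2C: $1,958,800 · Unit 3B: $945,630 · Unit 4B: $1,283,350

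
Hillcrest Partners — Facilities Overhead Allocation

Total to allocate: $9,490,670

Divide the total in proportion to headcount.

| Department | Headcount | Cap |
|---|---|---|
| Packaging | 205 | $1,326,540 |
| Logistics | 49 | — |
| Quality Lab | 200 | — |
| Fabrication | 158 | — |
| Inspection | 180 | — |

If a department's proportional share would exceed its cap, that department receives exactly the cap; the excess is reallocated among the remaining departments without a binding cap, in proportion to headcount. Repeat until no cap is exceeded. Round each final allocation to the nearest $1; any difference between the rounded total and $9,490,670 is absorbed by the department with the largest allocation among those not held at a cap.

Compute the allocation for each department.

Packaging: $1,326,540; Logistics: $681,503; Quality Lab: $2,781,646; Fabrication: $2,197,500; Inspection: $2,503,481

Combined headcount = 792.
Pro-rata shares before constraints: Packaging 2,456,549.68; Logistics 587,175.29; Quality Lab 2,396,633.84; Fabrication 1,893,340.73; Inspection 2,156,970.45.
Capped: Packaging ($1,326,540); balance $8,164,130 reallocated over remaining headcount 587.
Shares after redistribution: Logistics 681,503.19 → $681,503; Quality Lab 2,781,645.66 → $2,781,646; Fabrication 2,197,500.07 → $2,197,500; Inspection 2,503,481.09 → $2,503,481.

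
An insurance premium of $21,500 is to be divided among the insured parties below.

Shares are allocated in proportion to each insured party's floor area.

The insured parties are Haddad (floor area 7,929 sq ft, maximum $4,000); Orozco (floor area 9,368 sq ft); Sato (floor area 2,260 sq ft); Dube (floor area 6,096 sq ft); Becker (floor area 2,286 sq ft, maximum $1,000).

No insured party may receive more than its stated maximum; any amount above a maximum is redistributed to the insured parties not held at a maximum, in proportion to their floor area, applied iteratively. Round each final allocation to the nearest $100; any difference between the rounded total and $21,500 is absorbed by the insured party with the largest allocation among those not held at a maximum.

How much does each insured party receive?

Haddad: $4,000 | Orozco: $8,700 | Sato: $2,100 | Dube: $5,700 | Becker: $1,000

Floor area total: 27,939.
Unconstrained shares: Haddad 6,101.63; Orozco 7,208.99; Sato 1,739.15; Dube 4,691.08; Becker 1,759.15.
Cap binds for Haddad ($4,000), Becker ($1,000); balance $16,500 reallocated over remaining floor area 17,724.
Shares after redistribution: Orozco 8,721.06 → $8,700; Sato 2,103.93 → $2,100; Dube 5,675.02 → $5,700.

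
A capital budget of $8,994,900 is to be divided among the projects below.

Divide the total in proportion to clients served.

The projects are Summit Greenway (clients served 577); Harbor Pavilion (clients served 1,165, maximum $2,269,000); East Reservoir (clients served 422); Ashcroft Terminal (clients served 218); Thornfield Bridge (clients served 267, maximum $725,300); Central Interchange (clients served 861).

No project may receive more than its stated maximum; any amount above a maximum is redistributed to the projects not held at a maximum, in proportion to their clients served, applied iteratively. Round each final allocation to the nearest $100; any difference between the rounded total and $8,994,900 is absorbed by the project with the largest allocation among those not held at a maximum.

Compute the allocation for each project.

Summit Greenway: $1,666,200 | Harbor Pavilion: $2,269,000 | East Reservoir: $1,218,600 | Ashcroft Terminal: $629,500 | Thornfield Bridge: $725,300 | Central Interchange: $2,486,300

Combined clients served = 3,510.
Pro-rata shares before constraints: Summit Greenway 1,478,648.80; Harbor Pavilion 2,985,486.75; East Reservoir 1,081,438.12; Ashcroft Terminal 558,657.61; Thornfield Bridge 684,227.44; Central Interchange 2,206,441.28.
Held at cap: Harbor Pavilion ($2,269,000); balance $6,725,900 reallocated over remaining clients served 2,345.
Held at cap: Thornfield Bridge ($725,300); balance $6,000,600 reallocated over remaining clients served 2,078.
Redistributed shares: Summit Greenway 1,666,191.63 → $1,666,200; East Reservoir 1,218,601.15 → $1,218,600; Ashcroft Terminal 629,514.34 → $629,500; Central Interchange 2,486,292.88 → $2,486,300.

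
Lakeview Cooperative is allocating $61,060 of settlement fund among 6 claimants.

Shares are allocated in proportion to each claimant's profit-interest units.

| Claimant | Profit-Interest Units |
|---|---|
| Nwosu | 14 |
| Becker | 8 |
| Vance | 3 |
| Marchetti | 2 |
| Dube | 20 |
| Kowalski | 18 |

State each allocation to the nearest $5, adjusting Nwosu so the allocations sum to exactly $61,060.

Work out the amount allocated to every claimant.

Nwosu: $13,145 | Becker: $7,515 | Vance: $2,820 | Marchetti: $1,880 | Dube: $18,790 | Kowalski: $16,910

Combined profit-interest units = 65.
Pro-rata amounts: Nwosu 14/65 × $61,060 = 13,151.38; Becker 8/65 × $61,060 = 7,515.08; Vance 3/65 × $61,060 = 2,818.15; Marchetti 2/65 × $61,060 = 1,878.77; Dube 20/65 × $61,060 = 18,787.69; Kowalski 18/65 × $61,060 = 16,908.92.
At nearest $5: Nwosu $13,150; Becker $7,515; Vance $2,820; Marchetti $1,880; Dube $18,790; Kowalski $16,910. Sum = $61,065.
Difference $61,060 − $61,065 = −$5 applied to Nwosu: Nwosu becomes $13,145.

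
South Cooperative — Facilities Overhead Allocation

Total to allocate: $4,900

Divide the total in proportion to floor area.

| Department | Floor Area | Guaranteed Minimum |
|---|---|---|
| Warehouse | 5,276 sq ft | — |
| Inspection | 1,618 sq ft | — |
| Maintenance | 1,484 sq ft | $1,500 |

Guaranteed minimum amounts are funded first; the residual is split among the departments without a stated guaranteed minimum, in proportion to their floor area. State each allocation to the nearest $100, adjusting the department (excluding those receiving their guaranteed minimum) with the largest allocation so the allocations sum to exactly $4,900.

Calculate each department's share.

Warehouse: $2,600 | Inspection: $800 | Maintenance: $1,500

Minimums first: Maintenance $1,500. Remaining pool $3,400.
Remaining pool split over remaining floor area 6,894: Warehouse 2,602.03 → $2,600; Inspection 797.97 → $800.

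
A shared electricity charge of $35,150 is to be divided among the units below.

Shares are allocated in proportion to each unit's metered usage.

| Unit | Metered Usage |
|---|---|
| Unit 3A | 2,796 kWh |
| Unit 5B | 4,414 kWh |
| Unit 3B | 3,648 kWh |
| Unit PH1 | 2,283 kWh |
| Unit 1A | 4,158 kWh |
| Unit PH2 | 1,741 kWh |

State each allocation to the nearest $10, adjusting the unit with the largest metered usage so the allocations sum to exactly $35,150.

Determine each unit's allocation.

Total metered usage = 2,796 + 4,414 + 3,648 + 2,283 + 4,158 + 1,741 = 19,040.
Raw shares: Unit 3A 5,161.73; Unit 5B 8,148.74; Unit 3B 6,734.62; Unit PH1 4,214.68; Unit 1A 7,676.14; Unit PH2 3,214.08.
At nearest $10: Unit 3A $5,160; Unit 5B $8,150; Unit 3B $6,730; Unit PH1 $4,210; Unit 1A $7,680; Unit PH2 $3,210. Sum = $35,140.
Difference $35,150 − $35,140 = +$10 applied to largest metered usage (Unit 5B): Unit 5B becomes $8,160.

Unit 3A: $5,160 | Unit 5B: $8,160 | Unit 3B: $6,730 | Unit PH1: $4,210 | Unit 1A: $7,680 | Unit PH2: $3,210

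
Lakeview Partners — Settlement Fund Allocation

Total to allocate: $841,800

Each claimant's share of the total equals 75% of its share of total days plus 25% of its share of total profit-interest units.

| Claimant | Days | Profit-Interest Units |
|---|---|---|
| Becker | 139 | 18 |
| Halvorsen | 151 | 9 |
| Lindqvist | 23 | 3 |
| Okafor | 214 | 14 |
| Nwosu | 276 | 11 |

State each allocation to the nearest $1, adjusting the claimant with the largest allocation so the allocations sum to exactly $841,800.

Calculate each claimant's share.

Days total 803; profit-interest units total 55.
Composite weights (75% days + 25% profit-interest units): Becker 0.2116; Halvorsen 0.1819; Lindqvist 0.0351; Okafor 0.2635; Nwosu 0.3078.
Unrounded shares: Becker 178,161.78; Halvorsen 153,159.38; Lindqvist 29,562.59; Okafor 221,824.26; Nwosu 259,091.99.
Rounded to nearest $1: Becker $178,162; Halvorsen $153,159; Lindqvist $29,563; Okafor $221,824; Nwosu $259,092. Sum = $841,800.
Sum already equals the total — no adjustment.

Becker: $178,162 | Halvorsen: $153,159 | Lindqvist: $29,563 | Okafor: $221,824 | Nwosu: $259,092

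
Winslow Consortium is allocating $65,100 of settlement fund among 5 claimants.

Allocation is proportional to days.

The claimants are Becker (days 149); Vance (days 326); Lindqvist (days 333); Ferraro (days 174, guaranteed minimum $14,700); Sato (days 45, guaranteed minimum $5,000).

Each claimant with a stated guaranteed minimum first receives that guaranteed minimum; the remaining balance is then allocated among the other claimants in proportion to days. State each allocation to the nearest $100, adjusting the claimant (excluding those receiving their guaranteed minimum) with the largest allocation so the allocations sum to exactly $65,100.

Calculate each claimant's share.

Becker: $8,400 | Vance: $18,300 | Lindqvist: $18,700 | Ferraro: $14,700 | Sato: $5,000

Guaranteed amounts: Ferraro $14,700; Sato $5,000. Balance $45,400.
Balance split over remaining days 808: Becker 8,372.03 → $8,400; Vance 18,317.33 → $18,300; Lindqvist 18,710.64 → $18,700.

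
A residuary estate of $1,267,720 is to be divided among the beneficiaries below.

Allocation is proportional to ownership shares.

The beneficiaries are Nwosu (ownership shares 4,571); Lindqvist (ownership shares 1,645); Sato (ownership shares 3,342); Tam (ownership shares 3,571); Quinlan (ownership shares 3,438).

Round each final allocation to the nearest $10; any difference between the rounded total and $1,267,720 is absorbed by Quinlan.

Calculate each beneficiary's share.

Nwosu: $349,780; Lindqvist: $125,880; Sato: $255,730; Tam: $273,260; Quinlan: $263,070

Total ownership shares = 16,567.
Proportional shares: Nwosu 4,571/16,567 × $1,267,720 = 349,776.55; Lindqvist 1,645/16,567 × $1,267,720 = 125,876.71; Sato 3,342/16,567 × $1,267,720 = 255,732.49; Tam 3,571/16,567 × $1,267,720 = 273,255.76; Quinlan 3,438/16,567 × $1,267,720 = 263,078.49.
At nearest $10: Nwosu $349,780; Lindqvist $125,880; Sato $255,730; Tam $273,260; Quinlan $263,080. Sum = $1,267,730.
Difference $1,267,720 − $1,267,730 = −$10 applied to Quinlan: Quinlan becomes $263,070.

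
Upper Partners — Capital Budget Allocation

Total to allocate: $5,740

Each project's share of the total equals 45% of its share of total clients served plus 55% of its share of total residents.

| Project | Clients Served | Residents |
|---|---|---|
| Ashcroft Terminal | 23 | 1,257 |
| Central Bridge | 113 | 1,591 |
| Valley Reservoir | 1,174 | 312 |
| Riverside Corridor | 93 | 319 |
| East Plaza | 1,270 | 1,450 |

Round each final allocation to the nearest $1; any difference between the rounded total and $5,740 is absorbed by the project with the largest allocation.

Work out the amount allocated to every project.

Totals — clients served 2,673, residents 4,929.
Blended shares (45% clients served + 55% residents): Ashcroft Terminal 0.1441; Central Bridge 0.1966; Valley Reservoir 0.2325; Riverside Corridor 0.0513; East Plaza 0.3756.
Unrounded shares: Ashcroft Terminal 827.33; Central Bridge 1,128.22; Valley Reservoir 1,334.31; Riverside Corridor 294.19; East Plaza 2,155.96.
After rounding ($1): Ashcroft Terminal $827; Central Bridge $1,128; Valley Reservoir $1,334; Riverside Corridor $294; East Plaza $2,156. Sum = $5,739.
Difference $5,740 − $5,739 = +$1 applied to largest allocation (East Plaza): East Plaza becomes $2,157.

Ashcroft Terminal: $827 · Central Bridge: $1,128 · Valley Reservoir: $1,334 · Riverside Corridor: $294 · East Plaza: $2,157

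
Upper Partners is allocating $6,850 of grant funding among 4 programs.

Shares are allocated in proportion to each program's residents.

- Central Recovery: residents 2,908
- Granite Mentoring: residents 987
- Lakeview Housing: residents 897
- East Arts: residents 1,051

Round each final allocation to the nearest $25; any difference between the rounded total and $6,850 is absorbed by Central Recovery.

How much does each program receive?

Central Recovery: $3,425 · Granite Mentoring: $1,150 · Lakeview Housing: $1,050 · East Arts: $1,225

Combined residents = 5,843.
Unrounded shares: Central Recovery 2,908/5,843 × $6,850 = 3,409.17; Granite Mentoring 987/5,843 × $6,850 = 1,157.10; Lakeview Housing 897/5,843 × $6,850 = 1,051.59; East Arts 1,051/5,843 × $6,850 = 1,232.13.
After rounding ($25): Central Recovery $3,400; Granite Mentoring $1,150; Lakeview Housing $1,050; East Arts $1,225. Sum = $6,825.
Difference $6,850 − $6,825 = +$25 applied to Central Recovery: Central Recovery becomes $3,425.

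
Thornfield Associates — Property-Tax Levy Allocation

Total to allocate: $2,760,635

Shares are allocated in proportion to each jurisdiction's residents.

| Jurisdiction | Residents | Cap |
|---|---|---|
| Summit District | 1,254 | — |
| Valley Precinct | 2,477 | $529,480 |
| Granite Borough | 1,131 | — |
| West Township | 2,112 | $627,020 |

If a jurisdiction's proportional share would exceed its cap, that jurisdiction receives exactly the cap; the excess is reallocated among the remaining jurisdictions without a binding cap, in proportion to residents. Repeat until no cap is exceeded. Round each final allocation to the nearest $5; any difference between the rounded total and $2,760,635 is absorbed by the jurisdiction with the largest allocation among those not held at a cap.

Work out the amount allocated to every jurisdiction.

Summit District: $843,430 · Valley Precinct: $529,480 · Granite Borough: $760,705 · West Township: $627,020

Sum of residents: 6,974.
Unconstrained shares: Summit District 496,391.78; Valley Precinct 980,512.32; Granite Borough 447,702.64; West Township 836,028.26.
Capped: Valley Precinct ($529,480), West Township ($627,020); balance $1,604,135 reallocated over remaining residents 2,385.
Redistributed shares: Summit District 843,431.99 → $843,430; Granite Borough 760,703.01 → $760,705.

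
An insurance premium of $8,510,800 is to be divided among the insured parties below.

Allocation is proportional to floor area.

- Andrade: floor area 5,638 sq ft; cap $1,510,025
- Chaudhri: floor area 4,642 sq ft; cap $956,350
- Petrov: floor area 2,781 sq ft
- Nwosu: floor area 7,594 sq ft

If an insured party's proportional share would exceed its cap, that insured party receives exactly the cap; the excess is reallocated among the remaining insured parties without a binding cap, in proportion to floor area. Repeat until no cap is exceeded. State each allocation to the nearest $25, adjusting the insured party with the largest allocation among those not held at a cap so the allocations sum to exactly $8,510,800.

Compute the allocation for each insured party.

Combined floor area = 20,655.
Pro-rata shares before constraints: Andrade 2,323,112.58; Chaudhri 1,912,715.26; Petrov 1,145,898.56; Nwosu 3,129,073.60.
Capped: Andrade ($1,510,025), Chaudhri ($956,350); balance $6,044,425 reallocated over remaining floor area 10,375.
Remaining shares: Petrov 1,620,197.20 → $1,620,200; Nwosu 4,424,227.80 → $4,424,225.

Andrade: $1,510,025 · Chaudhri: $956,350 · Petrov: $1,620,200 · Nwosu: $4,424,225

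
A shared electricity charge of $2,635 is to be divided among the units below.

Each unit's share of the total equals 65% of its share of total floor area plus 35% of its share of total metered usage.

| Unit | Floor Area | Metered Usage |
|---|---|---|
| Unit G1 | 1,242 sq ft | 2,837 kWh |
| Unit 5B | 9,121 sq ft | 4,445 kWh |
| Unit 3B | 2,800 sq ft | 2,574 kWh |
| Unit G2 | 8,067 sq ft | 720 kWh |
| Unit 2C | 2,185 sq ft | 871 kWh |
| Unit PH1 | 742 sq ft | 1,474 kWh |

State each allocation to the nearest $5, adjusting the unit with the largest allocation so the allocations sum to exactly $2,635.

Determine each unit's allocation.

Unit G1: $290 | Unit 5B: $965 | Unit 3B: $380 | Unit G2: $625 | Unit 2C: $215 | Unit PH1: $160

Floor area total 24,157; metered usage total 12,921.
Blended shares (65% floor area + 35% metered usage): Unit G1 0.1103; Unit 5B 0.3658; Unit 3B 0.1451; Unit G2 0.2366; Unit 2C 0.0824; Unit PH1 0.0599.
Unrounded shares: Unit G1 290.55; Unit 5B 963.95; Unit 3B 382.24; Unit G2 623.35; Unit 2C 217.09; Unit PH1 157.82.
After rounding ($5): Unit G1 $290; Unit 5B $965; Unit 3B $380; Unit G2 $625; Unit 2C $215; Unit PH1 $160. Sum = $2,635.
Sum already equals the total — no adjustment.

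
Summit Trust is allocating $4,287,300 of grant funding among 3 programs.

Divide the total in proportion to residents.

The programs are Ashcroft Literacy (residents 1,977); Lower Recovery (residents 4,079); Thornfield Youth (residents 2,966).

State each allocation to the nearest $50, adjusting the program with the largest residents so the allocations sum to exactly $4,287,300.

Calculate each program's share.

Ashcroft Literacy: $939,500; Lower Recovery: $1,938,350; Thornfield Youth: $1,409,450

Combined residents = 1,977 + 4,079 + 2,966 = 9,022.
Raw shares: Ashcroft Literacy 939,480.39; Lower Recovery 1,938,361.42; Thornfield Youth 1,409,458.19.
After rounding ($50): Ashcroft Literacy $939,500; Lower Recovery $1,938,350; Thornfield Youth $1,409,450. Sum = $4,287,300.
No rounding difference to absorb.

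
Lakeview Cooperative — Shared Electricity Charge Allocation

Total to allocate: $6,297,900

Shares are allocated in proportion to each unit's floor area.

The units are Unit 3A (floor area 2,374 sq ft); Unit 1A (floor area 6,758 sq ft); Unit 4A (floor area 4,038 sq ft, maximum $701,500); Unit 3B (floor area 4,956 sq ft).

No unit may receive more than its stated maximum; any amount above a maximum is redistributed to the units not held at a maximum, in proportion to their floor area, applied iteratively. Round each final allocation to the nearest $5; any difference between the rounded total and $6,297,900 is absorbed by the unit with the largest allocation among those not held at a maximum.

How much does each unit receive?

Combined floor area = 18,126.
Proportional shares (ignoring caps): Unit 3A 824,849.09; Unit 1A 2,348,075.04; Unit 4A 1,403,007.85; Unit 3B 1,721,968.02.
Cap binds for Unit 4A ($701,500); residual $5,596,400 reallocated over remaining floor area 14,088.
Remaining shares: Unit 3A 943,061.73 → $943,060; Unit 1A 2,684,587.68 → $2,684,590; Unit 3B 1,968,750.60 → $1,968,750.

Unit 3A: $943,060 · Unit 1A: $2,684,590 · Unit 4A: $701,500 · Unit 3B: $1,968,750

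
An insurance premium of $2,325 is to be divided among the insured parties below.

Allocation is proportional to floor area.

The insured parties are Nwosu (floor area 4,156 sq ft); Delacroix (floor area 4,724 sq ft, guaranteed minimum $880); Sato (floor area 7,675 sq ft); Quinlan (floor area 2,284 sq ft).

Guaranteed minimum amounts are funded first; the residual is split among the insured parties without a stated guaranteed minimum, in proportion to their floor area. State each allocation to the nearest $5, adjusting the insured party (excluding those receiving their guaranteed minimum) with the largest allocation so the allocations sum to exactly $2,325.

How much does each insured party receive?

Fund the minimums — Delacroix $880. Residual $1,445.
Residual split over remaining floor area 14,115: Nwosu 425.46 → $425; Sato 785.72 → $785; Quinlan 233.82 → $235.

Nwosu: $425 | Delacroix: $880 | Sato: $785 | Quinlan: $235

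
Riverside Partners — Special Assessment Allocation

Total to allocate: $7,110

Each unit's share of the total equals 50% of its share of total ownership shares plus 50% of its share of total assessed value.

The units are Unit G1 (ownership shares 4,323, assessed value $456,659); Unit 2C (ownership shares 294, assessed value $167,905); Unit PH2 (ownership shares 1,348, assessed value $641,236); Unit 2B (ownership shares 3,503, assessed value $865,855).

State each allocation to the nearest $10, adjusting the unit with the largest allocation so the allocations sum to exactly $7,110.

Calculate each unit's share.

Ownership shares total 9,468; assessed value total 2,131,655.
Combined weights (50% ownership shares + 50% assessed value): Unit G1 0.3354; Unit 2C 0.0549; Unit PH2 0.2216; Unit 2B 0.3881.
Pro-rata amounts: Unit G1 2,384.76; Unit 2C 390.41; Unit PH2 1,575.54; Unit 2B 2,759.29.
After rounding ($10): Unit G1 $2,380; Unit 2C $390; Unit PH2 $1,580; Unit 2B $2,760. Sum = $7,110.
Rounded total matches; no reconciliation needed.

Unit G1: $2,380 | Unit 2C: $390 | Unit PH2: $1,580 | Unit 2B: $2,760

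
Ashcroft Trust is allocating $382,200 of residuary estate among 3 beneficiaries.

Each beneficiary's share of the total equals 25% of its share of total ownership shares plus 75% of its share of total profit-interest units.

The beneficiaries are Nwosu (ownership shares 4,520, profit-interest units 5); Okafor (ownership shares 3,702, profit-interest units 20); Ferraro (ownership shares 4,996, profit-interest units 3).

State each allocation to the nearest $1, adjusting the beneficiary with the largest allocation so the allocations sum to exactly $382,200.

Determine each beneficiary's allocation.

Nwosu: $83,862 | Okafor: $231,511 | Ferraro: $66,827

Ownership shares total 13,218; profit-interest units total 28.
Composite weights (25% ownership shares + 75% profit-interest units): Nwosu 0.2194; Okafor 0.6057; Ferraro 0.1748.
Pro-rata amounts: Nwosu 83,861.58; Okafor 231,510.94; Ferraro 66,827.48.
Rounded to nearest $1: Nwosu $83,862; Okafor $231,511; Ferraro $66,827. Sum = $382,200.
No rounding difference to absorb.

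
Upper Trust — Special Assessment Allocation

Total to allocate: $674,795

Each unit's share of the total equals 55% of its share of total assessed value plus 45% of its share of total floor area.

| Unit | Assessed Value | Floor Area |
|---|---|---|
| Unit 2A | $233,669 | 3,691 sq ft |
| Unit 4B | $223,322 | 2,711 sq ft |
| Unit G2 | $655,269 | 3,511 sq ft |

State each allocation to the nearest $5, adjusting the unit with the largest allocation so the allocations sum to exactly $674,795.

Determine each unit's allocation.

Unit 2A: $191,035 | Unit 4B: $157,560 | Unit G2: $326,200

Totals — assessed value 1,112,260, floor area 9,913.
Combined weights (55% assessed value + 45% floor area): Unit 2A 0.2831; Unit 4B 0.2335; Unit G2 0.4834.
Unrounded shares: Unit 2A 191,034.05; Unit 4B 157,561.85; Unit G2 326,199.10.
Rounded to nearest $5: Unit 2A $191,035; Unit 4B $157,560; Unit G2 $326,200. Sum = $674,795.
No rounding difference to absorb.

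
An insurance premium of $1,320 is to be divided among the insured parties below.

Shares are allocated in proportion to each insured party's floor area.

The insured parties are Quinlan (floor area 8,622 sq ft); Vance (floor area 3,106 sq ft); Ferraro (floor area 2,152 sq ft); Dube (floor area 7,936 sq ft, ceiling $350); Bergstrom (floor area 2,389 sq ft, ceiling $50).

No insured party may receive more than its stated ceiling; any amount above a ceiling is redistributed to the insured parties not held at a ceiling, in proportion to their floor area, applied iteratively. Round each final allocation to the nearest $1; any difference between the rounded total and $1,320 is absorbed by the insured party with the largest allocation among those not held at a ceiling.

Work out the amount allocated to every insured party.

Quinlan: $571; Vance: $206; Ferraro: $143; Dube: $350; Bergstrom: $50

Total floor area = 24,205.
Proportional shares (ignoring caps): Quinlan 470.19; Vance 169.38; Ferraro 117.36; Dube 432.78; Bergstrom 130.28.
Capped: Dube ($350), Bergstrom ($50); residual $920 reallocated over remaining floor area 13,880.
Shares after redistribution: Quinlan 571.49 → $571; Vance 205.87 → $206; Ferraro 142.64 → $143.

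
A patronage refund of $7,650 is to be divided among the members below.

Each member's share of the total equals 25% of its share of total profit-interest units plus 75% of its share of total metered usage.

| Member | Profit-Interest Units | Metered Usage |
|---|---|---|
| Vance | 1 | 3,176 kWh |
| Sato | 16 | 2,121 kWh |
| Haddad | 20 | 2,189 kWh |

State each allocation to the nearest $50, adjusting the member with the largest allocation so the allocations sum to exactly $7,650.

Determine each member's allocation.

Vance: $2,500 · Sato: $2,450 · Haddad: $2,700

Profit-interest units total 37; metered usage total 7,486.
Combined weights (25% profit-interest units + 75% metered usage): Vance 0.3250; Sato 0.3206; Haddad 0.3544.
Pro-rata amounts: Vance 2,485.87; Sato 2,452.63; Haddad 2,711.50.
After rounding ($50): Vance $2,500; Sato $2,450; Haddad $2,700. Sum = $7,650.
Rounded total matches; no reconciliation needed.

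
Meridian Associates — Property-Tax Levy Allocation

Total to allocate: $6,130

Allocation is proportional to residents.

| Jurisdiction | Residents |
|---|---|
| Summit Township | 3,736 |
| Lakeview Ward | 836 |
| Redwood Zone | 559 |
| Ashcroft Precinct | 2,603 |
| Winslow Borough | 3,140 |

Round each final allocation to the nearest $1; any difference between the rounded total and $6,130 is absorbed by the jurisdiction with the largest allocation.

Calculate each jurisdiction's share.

Total residents = 10,874.
Proportional shares: Summit Township 3,736/10,874 × $6,130 = 2,106.10; Lakeview Ward 836/10,874 × $6,130 = 471.28; Redwood Zone 559/10,874 × $6,130 = 315.13; Ashcroft Precinct 2,603/10,874 × $6,130 = 1,467.39; Winslow Borough 3,140/10,874 × $6,130 = 1,770.11.
At nearest $1: Summit Township $2,106; Lakeview Ward $471; Redwood Zone $315; Ashcroft Precinct $1,467; Winslow Borough $1,770. Sum = $6,129.
Difference $6,130 − $6,129 = +$1 applied to largest allocation (Summit Township): Summit Township becomes $2,107.

Summit Township: $2,107; Lakeview Ward: $471; Redwood Zone: $315; Ashcroft Precinct: $1,467; Winslow Borough: $1,770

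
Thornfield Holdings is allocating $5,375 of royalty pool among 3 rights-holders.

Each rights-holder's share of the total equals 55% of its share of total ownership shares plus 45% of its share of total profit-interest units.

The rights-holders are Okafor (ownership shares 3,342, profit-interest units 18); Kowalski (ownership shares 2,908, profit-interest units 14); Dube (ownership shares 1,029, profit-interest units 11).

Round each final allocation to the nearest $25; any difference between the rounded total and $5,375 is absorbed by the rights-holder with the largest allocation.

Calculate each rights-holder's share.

Totals — ownership shares 7,279, profit-interest units 43.
Combined weights (55% ownership shares + 45% profit-interest units): Okafor 0.4409; Kowalski 0.3662; Dube 0.1929.
Raw shares: Okafor 2,369.80; Kowalski 1,968.54; Dube 1,036.66.
Rounded to nearest $25: Okafor $2,375; Kowalski $1,975; Dube $1,025. Sum = $5,375.
Sum already equals the total — no adjustment.

Okafor: $2,375; Kowalski: $1,975; Dube: $1,025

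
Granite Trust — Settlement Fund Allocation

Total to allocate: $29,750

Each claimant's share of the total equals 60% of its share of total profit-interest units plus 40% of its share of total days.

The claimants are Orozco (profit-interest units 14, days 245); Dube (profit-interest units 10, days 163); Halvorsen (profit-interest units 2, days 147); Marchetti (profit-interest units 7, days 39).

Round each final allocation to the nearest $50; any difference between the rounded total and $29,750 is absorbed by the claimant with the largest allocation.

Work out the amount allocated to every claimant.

Profit-interest units total 33; days total 594.
Composite weights (60% profit-interest units + 40% days): Orozco 0.4195; Dube 0.2916; Halvorsen 0.1354; Marchetti 0.1535.
Raw shares: Orozco 12,480.98; Dube 8,674.58; Halvorsen 4,026.77; Marchetti 4,567.68.
Rounded to nearest $50: Orozco $12,500; Dube $8,650; Halvorsen $4,050; Marchetti $4,550. Sum = $29,750.
Rounded total matches; no reconciliation needed.

Orozco: $12,500 | Dube: $8,650 | Halvorsen: $4,050 | Marchetti: $4,550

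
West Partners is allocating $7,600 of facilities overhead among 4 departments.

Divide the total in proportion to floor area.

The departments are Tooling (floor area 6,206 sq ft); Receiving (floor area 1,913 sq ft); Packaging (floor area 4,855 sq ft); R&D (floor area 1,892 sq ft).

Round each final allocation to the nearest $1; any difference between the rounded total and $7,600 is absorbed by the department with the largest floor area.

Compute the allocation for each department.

Total floor area = 6,206 + 1,913 + 4,855 + 1,892 = 14,866.
Unrounded shares: Tooling 3,172.72; Receiving 977.99; Packaging 2,482.04; R&D 967.25.
At nearest $1: Tooling $3,173; Receiving $978; Packaging $2,482; R&D $967. Sum = $7,600.
Rounded total matches; no reconciliation needed.

Tooling: $3,173 · Receiving: $978 · Packaging: $2,482 · R&D: $967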